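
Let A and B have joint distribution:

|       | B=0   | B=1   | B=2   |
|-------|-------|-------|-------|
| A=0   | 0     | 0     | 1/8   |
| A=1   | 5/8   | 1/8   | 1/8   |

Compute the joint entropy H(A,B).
H(A,B) = -Σ P(A,B) log₂ P(A,B), summed over the non-zero cells:
H(A,B) = -[(1/8)·log₂(1/8) + (5/8)·log₂(5/8) + (1/8)·log₂(1/8) + (1/8)·log₂(1/8)]
  = 0.3750 + 0.4238 + 0.3750 + 0.3750
  = 1.5488 bits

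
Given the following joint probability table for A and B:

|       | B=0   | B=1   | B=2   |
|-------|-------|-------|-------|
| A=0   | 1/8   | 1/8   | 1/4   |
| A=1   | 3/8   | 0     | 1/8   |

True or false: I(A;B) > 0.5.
Marginal P(A) (row sums):
  P(A=0) = 1/8 + 1/8 + 1/4 = 1/2
  P(A=1) = 3/8 + 0 + 1/8 = 1/2
Marginal P(B) (column sums):
  P(B=0) = 1/8 + 3/8 = 1/2
  P(B=1) = 1/8 + 0 = 1/8
  P(B=2) = 1/4 + 1/8 = 3/8

H(A) = -[(1/2)·log₂(1/2) + (1/2)·log₂(1/2)]
  = 0.5000 + 0.5000
  = 1.0000 bits
H(B) = -[(1/2)·log₂(1/2) + (1/8)·log₂(1/8) + (3/8)·log₂(3/8)]
  = 0.5000 + 0.3750 + 0.5306
  = 1.4056 bits
H(A,B) = -[(1/8)·log₂(1/8) + (1/8)·log₂(1/8) + (1/4)·log₂(1/4) + (3/8)·log₂(3/8) + (1/8)·log₂(1/8)]
  = 0.3750 + 0.3750 + 0.5000 + 0.5306 + 0.3750
  = 2.1556 bits

I(A;B) = H(A) + H(B) - H(A,B)
  = 1.0000 + 1.4056 - 2.1556
  = 0.2500 bits

False. I(A;B) = 0.2500 bits, which is ≤ 0.5 bits.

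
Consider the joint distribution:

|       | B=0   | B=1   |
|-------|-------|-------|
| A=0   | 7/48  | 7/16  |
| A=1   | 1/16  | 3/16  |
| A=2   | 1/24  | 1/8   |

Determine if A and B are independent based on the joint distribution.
Marginal P(A) (row sums):
  P(A=0) = 7/48 + 7/16 = 7/12
  P(A=1) = 1/16 + 3/16 = 1/4
  P(A=2) = 1/24 + 1/8 = 1/6
Marginal P(B) (column sums):
  P(B=0) = 7/48 + 1/16 + 1/24 = 1/4
  P(B=1) = 7/16 + 3/16 + 1/8 = 3/4

A and B are independent iff P(A=i,B=j) = P(A=i)·P(B=j) for every cell.
  P(A=0)·P(B=0) = 7/12 × 1/4 = 7/48 = P(A=0,B=0) ✓
  P(A=0)·P(B=1) = 7/12 × 3/4 = 7/16 = P(A=0,B=1) ✓
  P(A=1)·P(B=0) = 1/4 × 1/4 = 1/16 = P(A=1,B=0) ✓
  P(A=1)·P(B=1) = 1/4 × 3/4 = 3/16 = P(A=1,B=1) ✓
  P(A=2)·P(B=0) = 1/6 × 1/4 = 1/24 = P(A=2,B=0) ✓
  P(A=2)·P(B=1) = 1/6 × 3/4 = 1/8 = P(A=2,B=1) ✓

Yes, A and B are independent: every cell factors, so I(A;B) = 0 bits.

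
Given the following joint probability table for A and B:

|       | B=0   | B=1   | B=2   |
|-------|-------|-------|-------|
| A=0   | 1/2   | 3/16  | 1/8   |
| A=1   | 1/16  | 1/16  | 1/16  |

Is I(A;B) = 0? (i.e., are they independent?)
Marginal P(A) (row sums):
  P(A=0) = 1/2 + 3/16 + 1/8 = 13/16
  P(A=1) = 1/16 + 1/16 + 1/16 = 3/16
Marginal P(B) (column sums):
  P(B=0) = 1/2 + 1/16 = 9/16
  P(B=1) = 3/16 + 1/16 = 1/4
  P(B=2) = 1/8 + 1/16 = 3/16

A and B are independent iff P(A=i,B=j) = P(A=i)·P(B=j) for every cell.
  P(A=0)·P(B=0) = 13/16 × 9/16 = 117/256, but P(A=0,B=0) = 1/2 ✗

No, A and B are not independent. Quantitatively, I(A;B) > 0:

H(A) = -[(13/16)·log₂(13/16) + (3/16)·log₂(3/16)]
  = 0.2434 + 0.4528
  = 0.6962 bits
H(B) = -[(9/16)·log₂(9/16) + (1/4)·log₂(1/4) + (3/16)·log₂(3/16)]
  = 0.4669 + 0.5000 + 0.4528
  = 1.4197 bits
H(A,B) = -[(1/2)·log₂(1/2) + (3/16)·log₂(3/16) + (1/8)·log₂(1/8) + (1/16)·log₂(1/16) + (1/16)·log₂(1/16) + (1/16)·log₂(1/16)]
  = 0.5000 + 0.4528 + 0.3750 + 0.2500 + 0.2500 + 0.2500
  = 2.0778 bits
I(A;B) = H(A) + H(B) - H(A,B) = 0.6962 + 1.4197 - 2.0778 = 0.0381 bits > 0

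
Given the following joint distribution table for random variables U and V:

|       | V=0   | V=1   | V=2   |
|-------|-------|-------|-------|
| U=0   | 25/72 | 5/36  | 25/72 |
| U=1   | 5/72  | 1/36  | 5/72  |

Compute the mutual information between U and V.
Marginal P(U) (row sums):
  P(U=0) = 25/72 + 5/36 + 25/72 = 5/6
  P(U=1) = 5/72 + 1/36 + 5/72 = 1/6
Marginal P(V) (column sums):
  P(V=0) = 25/72 + 5/72 = 5/12
  P(V=1) = 5/36 + 1/36 = 1/6
  P(V=2) = 25/72 + 5/72 = 5/12

H(U) = -[(5/6)·log₂(5/6) + (1/6)·log₂(1/6)]
  = 0.2192 + 0.4308
  = 0.6500 bits
H(V) = -[(5/12)·log₂(5/12) + (1/6)·log₂(1/6) + (5/12)·log₂(5/12)]
  = 0.5263 + 0.4308 + 0.5263
  = 1.4834 bits
H(U,V) = -[(25/72)·log₂(25/72) + (5/36)·log₂(5/36) + (25/72)·log₂(25/72) + (5/72)·log₂(5/72) + (1/36)·log₂(1/36) + (5/72)·log₂(5/72)]
  = 0.5299 + 0.3956 + 0.5299 + 0.2672 + 0.1436 + 0.2672
  = 2.1334 bits

I(U;V) = H(U) + H(V) - H(U,V)
  = 0.6500 + 1.4834 - 2.1334
  = 0.0000 bits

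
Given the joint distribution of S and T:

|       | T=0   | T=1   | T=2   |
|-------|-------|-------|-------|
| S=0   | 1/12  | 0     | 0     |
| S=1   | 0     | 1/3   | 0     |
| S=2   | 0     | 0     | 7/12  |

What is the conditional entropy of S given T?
Marginal P(T) (column sums):
  P(T=0) = 1/12 + 0 + 0 = 1/12
  P(T=1) = 0 + 1/3 + 0 = 1/3
  P(T=2) = 0 + 0 + 7/12 = 7/12

H(S|T) = -Σ P(S,T)·log₂ P(S|T), where P(S|T) = P(S,T) / P(T)
  (cells with P(S,T) = 0 contribute 0)
  (S=0,T=0): P(S|T) = (1/12)/(1/12) = 1;  -(1/12)·log₂(1) = 0.0000
  (S=1,T=1): P(S|T) = (1/3)/(1/3) = 1;  -(1/3)·log₂(1) = 0.0000
  (S=2,T=2): P(S|T) = (7/12)/(7/12) = 1;  -(7/12)·log₂(1) = 0.0000
H(S|T) = 0.0000 + 0.0000 + 0.0000
  = 0.0000 bits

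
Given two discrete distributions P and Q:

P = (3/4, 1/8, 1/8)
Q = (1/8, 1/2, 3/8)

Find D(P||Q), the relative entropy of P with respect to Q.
D(P||Q) = Σ P(i) log₂(P(i)/Q(i))
  i=0: (3/4) × log₂((3/4)/(1/8)) = (3/4) × log₂(6) = 1.9387
  i=1: (1/8) × log₂((1/8)/(1/2)) = (1/8) × log₂(1/4) = -0.2500
  i=2: (1/8) × log₂((1/8)/(3/8)) = (1/8) × log₂(1/3) = -0.1981
D(P||Q) = 1.9387 - 0.2500 - 0.1981
  = 1.4906 bits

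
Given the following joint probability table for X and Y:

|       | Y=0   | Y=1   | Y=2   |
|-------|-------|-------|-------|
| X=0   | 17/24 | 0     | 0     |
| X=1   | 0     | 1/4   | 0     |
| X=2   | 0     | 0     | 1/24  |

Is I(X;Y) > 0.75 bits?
Marginal P(X) (row sums):
  P(X=0) = 17/24 + 0 + 0 = 17/24
  P(X=1) = 0 + 1/4 + 0 = 1/4
  P(X=2) = 0 + 0 + 1/24 = 1/24
Marginal P(Y) (column sums):
  P(Y=0) = 17/24 + 0 + 0 = 17/24
  P(Y=1) = 0 + 1/4 + 0 = 1/4
  P(Y=2) = 0 + 0 + 1/24 = 1/24

H(X) = -[(17/24)·log₂(17/24) + (1/4)·log₂(1/4) + (1/24)·log₂(1/24)]
  = 0.3524 + 0.5000 + 0.1910
  = 1.0434 bits
H(Y) = -[(17/24)·log₂(17/24) + (1/4)·log₂(1/4) + (1/24)·log₂(1/24)]
  = 0.3524 + 0.5000 + 0.1910
  = 1.0434 bits
H(X,Y) = -[(17/24)·log₂(17/24) + (1/4)·log₂(1/4) + (1/24)·log₂(1/24)]
  = 0.3524 + 0.5000 + 0.1910
  = 1.0434 bits

I(X;Y) = H(X) + H(Y) - H(X,Y)
  = 1.0434 + 1.0434 - 1.0434
  = 1.0434 bits

Yes. I(X;Y) = 1.0434 bits, which is > 0.75 bits.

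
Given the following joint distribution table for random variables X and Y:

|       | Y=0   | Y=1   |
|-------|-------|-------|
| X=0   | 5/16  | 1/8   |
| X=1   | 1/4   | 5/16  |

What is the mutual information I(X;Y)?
Marginal P(X) (row sums):
  P(X=0) = 5/16 + 1/8 = 7/16
  P(X=1) = 1/4 + 5/16 = 9/16
Marginal P(Y) (column sums):
  P(Y=0) = 5/16 + 1/4 = 9/16
  P(Y=1) = 1/8 + 5/16 = 7/16

H(X) = -[(7/16)·log₂(7/16) + (9/16)·log₂(9/16)]
  = 0.5218 + 0.4669
  = 0.9887 bits
H(Y) = -[(9/16)·log₂(9/16) + (7/16)·log₂(7/16)]
  = 0.4669 + 0.5218
  = 0.9887 bits
H(X,Y) = -[(5/16)·log₂(5/16) + (1/8)·log₂(1/8) + (1/4)·log₂(1/4) + (5/16)·log₂(5/16)]
  = 0.5244 + 0.3750 + 0.5000 + 0.5244
  = 1.9238 bits

I(X;Y) = H(X) + H(Y) - H(X,Y)
  = 0.9887 + 0.9887 - 1.9238
  = 0.0536 bits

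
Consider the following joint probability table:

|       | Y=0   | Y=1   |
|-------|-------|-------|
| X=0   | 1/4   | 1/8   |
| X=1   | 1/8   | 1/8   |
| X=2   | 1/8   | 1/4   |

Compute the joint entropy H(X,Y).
H(X,Y) = -Σ P(X,Y) log₂ P(X,Y), summed over the non-zero cells:
H(X,Y) = -[(1/4)·log₂(1/4) + (1/8)·log₂(1/8) + (1/8)·log₂(1/8) + (1/8)·log₂(1/8) + (1/8)·log₂(1/8) + (1/4)·log₂(1/4)]
  = 0.5000 + 0.3750 + 0.3750 + 0.3750 + 0.3750 + 0.5000
  = 2.5000 bits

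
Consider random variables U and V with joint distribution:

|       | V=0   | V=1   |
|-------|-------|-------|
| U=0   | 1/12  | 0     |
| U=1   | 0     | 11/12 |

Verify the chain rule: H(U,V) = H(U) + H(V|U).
Left side:
H(U,V) = -[(1/12)·log₂(1/12) + (11/12)·log₂(11/12)]
  = 0.2987 + 0.1151
  = 0.4138 bits

Right side:
Marginal P(U) (row sums):
  P(U=0) = 1/12 + 0 = 1/12
  P(U=1) = 0 + 11/12 = 11/12
H(U) = -[(1/12)·log₂(1/12) + (11/12)·log₂(11/12)]
  = 0.2987 + 0.1151
  = 0.4138 bits
H(V|U) = -Σ P(U,V)·log₂ P(V|U), where P(V|U) = P(U,V) / P(U)
  (cells with P(U,V) = 0 contribute 0)
  (U=0,V=0): P(V|U) = (1/12)/(1/12) = 1;  -(1/12)·log₂(1) = 0.0000
  (U=1,V=1): P(V|U) = (11/12)/(11/12) = 1;  -(11/12)·log₂(1) = 0.0000
H(V|U) = 0.0000 + 0.0000
  = 0.0000 bits
H(U) + H(V|U) = 0.4138 + 0.0000 = 0.4138 bits

Both sides equal 0.4138 bits, so the chain rule holds ✓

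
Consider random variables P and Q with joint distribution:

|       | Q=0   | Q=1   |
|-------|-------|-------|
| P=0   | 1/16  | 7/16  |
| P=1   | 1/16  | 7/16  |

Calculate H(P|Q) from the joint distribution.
Marginal P(Q) (column sums):
  P(Q=0) = 1/16 + 1/16 = 1/8
  P(Q=1) = 7/16 + 7/16 = 7/8

H(P|Q) = -Σ P(P,Q)·log₂ P(P|Q), where P(P|Q) = P(P,Q) / P(Q)
  (P=0,Q=0): P(P|Q) = (1/16)/(1/8) = 1/2;  -(1/16)·log₂(1/2) = 0.0625
  (P=0,Q=1): P(P|Q) = (7/16)/(7/8) = 1/2;  -(7/16)·log₂(1/2) = 0.4375
  (P=1,Q=0): P(P|Q) = (1/16)/(1/8) = 1/2;  -(1/16)·log₂(1/2) = 0.0625
  (P=1,Q=1): P(P|Q) = (7/16)/(7/8) = 1/2;  -(7/16)·log₂(1/2) = 0.4375
H(P|Q) = 0.0625 + 0.4375 + 0.0625 + 0.4375
  = 1.0000 bits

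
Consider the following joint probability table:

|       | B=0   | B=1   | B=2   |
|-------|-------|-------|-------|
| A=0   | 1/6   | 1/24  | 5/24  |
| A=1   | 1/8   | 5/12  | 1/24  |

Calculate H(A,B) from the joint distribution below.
H(A,B) = -Σ P(A,B) log₂ P(A,B), summed over the non-zero cells:
H(A,B) = -[(1/6)·log₂(1/6) + (1/24)·log₂(1/24) + (5/24)·log₂(5/24) + (1/8)·log₂(1/8) + (5/12)·log₂(5/12) + (1/24)·log₂(1/24)]
  = 0.4308 + 0.1910 + 0.4715 + 0.3750 + 0.5263 + 0.1910
  = 2.1856 bits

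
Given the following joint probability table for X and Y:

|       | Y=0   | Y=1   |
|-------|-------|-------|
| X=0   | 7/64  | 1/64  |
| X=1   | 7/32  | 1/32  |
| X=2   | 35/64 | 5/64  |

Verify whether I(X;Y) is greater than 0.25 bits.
Marginal P(X) (row sums):
  P(X=0) = 7/64 + 1/64 = 1/8
  P(X=1) = 7/32 + 1/32 = 1/4
  P(X=2) = 35/64 + 5/64 = 5/8
Marginal P(Y) (column sums):
  P(Y=0) = 7/64 + 7/32 + 35/64 = 7/8
  P(Y=1) = 1/64 + 1/32 + 5/64 = 1/8

H(X) = -[(1/8)·log₂(1/8) + (1/4)·log₂(1/4) + (5/8)·log₂(5/8)]
  = 0.3750 + 0.5000 + 0.4238
  = 1.2988 bits
H(Y) = -[(7/8)·log₂(7/8) + (1/8)·log₂(1/8)]
  = 0.1686 + 0.3750
  = 0.5436 bits
H(X,Y) = -[(7/64)·log₂(7/64) + (1/64)·log₂(1/64) + (7/32)·log₂(7/32) + (1/32)·log₂(1/32) + (35/64)·log₂(35/64) + (5/64)·log₂(5/64)]
  = 0.3492 + 0.0938 + 0.4796 + 0.1563 + 0.4762 + 0.2873
  = 1.8424 bits

I(X;Y) = H(X) + H(Y) - H(X,Y)
  = 1.2988 + 0.5436 - 1.8424
  = 0.0000 bits

No. I(X;Y) = 0.0000 bits, which is ≤ 0.25 bits.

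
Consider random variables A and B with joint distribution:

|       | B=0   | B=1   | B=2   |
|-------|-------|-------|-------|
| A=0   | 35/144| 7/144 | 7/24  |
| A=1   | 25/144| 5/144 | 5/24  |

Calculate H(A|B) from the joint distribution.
Marginal P(B) (column sums):
  P(B=0) = 35/144 + 25/144 = 5/12
  P(B=1) = 7/144 + 5/144 = 1/12
  P(B=2) = 7/24 + 5/24 = 1/2

H(A|B) = -Σ P(A,B)·log₂ P(A|B), where P(A|B) = P(A,B) / P(B)
  (A=0,B=0): P(A|B) = (35/144)/(5/12) = 7/12;  -(35/144)·log₂(7/12) = 0.1890
  (A=0,B=1): P(A|B) = (7/144)/(1/12) = 7/12;  -(7/144)·log₂(7/12) = 0.0378
  (A=0,B=2): P(A|B) = (7/24)/(1/2) = 7/12;  -(7/24)·log₂(7/12) = 0.2268
  (A=1,B=0): P(A|B) = (25/144)/(5/12) = 5/12;  -(25/144)·log₂(5/12) = 0.2193
  (A=1,B=1): P(A|B) = (5/144)/(1/12) = 5/12;  -(5/144)·log₂(5/12) = 0.0439
  (A=1,B=2): P(A|B) = (5/24)/(1/2) = 5/12;  -(5/24)·log₂(5/12) = 0.2631
H(A|B) = 0.1890 + 0.0378 + 0.2268 + 0.2193 + 0.0439 + 0.2631
  = 0.9799 bits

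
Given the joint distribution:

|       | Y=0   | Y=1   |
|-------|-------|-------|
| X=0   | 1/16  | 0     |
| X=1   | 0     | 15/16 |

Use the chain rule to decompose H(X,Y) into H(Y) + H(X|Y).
By the chain rule: H(X,Y) = H(Y) + H(X|Y)

Marginal P(Y) (column sums):
  P(Y=0) = 1/16 + 0 = 1/16
  P(Y=1) = 0 + 15/16 = 15/16
H(Y) = -[(1/16)·log₂(1/16) + (15/16)·log₂(15/16)]
  = 0.2500 + 0.0873
  = 0.3373 bits
H(X|Y) = -Σ P(X,Y)·log₂ P(X|Y), where P(X|Y) = P(X,Y) / P(Y)
  (cells with P(X,Y) = 0 contribute 0)
  (X=0,Y=0): P(X|Y) = (1/16)/(1/16) = 1;  -(1/16)·log₂(1) = 0.0000
  (X=1,Y=1): P(X|Y) = (15/16)/(15/16) = 1;  -(15/16)·log₂(1) = 0.0000
H(X|Y) = 0.0000 + 0.0000
  = 0.0000 bits

H(X,Y) = H(Y) + H(X|Y) = 0.3373 + 0.0000 = 0.3373 bits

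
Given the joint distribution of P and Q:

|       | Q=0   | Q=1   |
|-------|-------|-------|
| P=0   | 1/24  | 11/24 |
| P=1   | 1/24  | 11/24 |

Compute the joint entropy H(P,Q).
H(P,Q) = -Σ P(P,Q) log₂ P(P,Q), summed over the non-zero cells:
H(P,Q) = -[(1/24)·log₂(1/24) + (11/24)·log₂(11/24) + (1/24)·log₂(1/24) + (11/24)·log₂(11/24)]
  = 0.1910 + 0.5159 + 0.1910 + 0.5159
  = 1.4138 bits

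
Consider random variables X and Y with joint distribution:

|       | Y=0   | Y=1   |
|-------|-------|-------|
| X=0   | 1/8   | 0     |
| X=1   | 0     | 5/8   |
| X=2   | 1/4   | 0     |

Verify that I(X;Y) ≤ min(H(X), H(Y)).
Marginal P(X) (row sums):
  P(X=0) = 1/8 + 0 = 1/8
  P(X=1) = 0 + 5/8 = 5/8
  P(X=2) = 1/4 + 0 = 1/4
Marginal P(Y) (column sums):
  P(Y=0) = 1/8 + 0 + 1/4 = 3/8
  P(Y=1) = 0 + 5/8 + 0 = 5/8

H(X) = -[(1/8)·log₂(1/8) + (5/8)·log₂(5/8) + (1/4)·log₂(1/4)]
  = 0.3750 + 0.4238 + 0.5000
  = 1.2988 bits
H(Y) = -[(3/8)·log₂(3/8) + (5/8)·log₂(5/8)]
  = 0.5306 + 0.4238
  = 0.9544 bits
H(X,Y) = -[(1/8)·log₂(1/8) + (5/8)·log₂(5/8) + (1/4)·log₂(1/4)]
  = 0.3750 + 0.4238 + 0.5000
  = 1.2988 bits

I(X;Y) = H(X) + H(Y) - H(X,Y)
  = 1.2988 + 0.9544 - 1.2988
  = 0.9544 bits

min(H(X), H(Y)) = min(1.2988, 0.9544) = 0.9544 bits
Since 0.9544 ≤ 0.9544, the bound is satisfied ✓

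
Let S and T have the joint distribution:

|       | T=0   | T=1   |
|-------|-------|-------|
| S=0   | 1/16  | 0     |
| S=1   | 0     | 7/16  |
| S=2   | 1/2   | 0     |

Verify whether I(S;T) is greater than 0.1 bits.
Marginal P(S) (row sums):
  P(S=0) = 1/16 + 0 = 1/16
  P(S=1) = 0 + 7/16 = 7/16
  P(S=2) = 1/2 + 0 = 1/2
Marginal P(T) (column sums):
  P(T=0) = 1/16 + 0 + 1/2 = 9/16
  P(T=1) = 0 + 7/16 + 0 = 7/16

H(S) = -[(1/16)·log₂(1/16) + (7/16)·log₂(7/16) + (1/2)·log₂(1/2)]
  = 0.2500 + 0.5218 + 0.5000
  = 1.2718 bits
H(T) = -[(9/16)·log₂(9/16) + (7/16)·log₂(7/16)]
  = 0.4669 + 0.5218
  = 0.9887 bits
H(S,T) = -[(1/16)·log₂(1/16) + (7/16)·log₂(7/16) + (1/2)·log₂(1/2)]
  = 0.2500 + 0.5218 + 0.5000
  = 1.2718 bits

I(S;T) = H(S) + H(T) - H(S,T)
  = 1.2718 + 0.9887 - 1.2718
  = 0.9887 bits

Yes. I(S;T) = 0.9887 bits, which is > 0.1 bits.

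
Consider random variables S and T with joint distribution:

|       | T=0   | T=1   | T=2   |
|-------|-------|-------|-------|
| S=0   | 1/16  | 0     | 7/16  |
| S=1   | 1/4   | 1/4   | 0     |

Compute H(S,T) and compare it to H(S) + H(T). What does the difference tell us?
Marginal P(S) (row sums):
  P(S=0) = 1/16 + 0 + 7/16 = 1/2
  P(S=1) = 1/4 + 1/4 + 0 = 1/2
Marginal P(T) (column sums):
  P(T=0) = 1/16 + 1/4 = 5/16
  P(T=1) = 0 + 1/4 = 1/4
  P(T=2) = 7/16 + 0 = 7/16

H(S,T) = -[(1/16)·log₂(1/16) + (7/16)·log₂(7/16) + (1/4)·log₂(1/4) + (1/4)·log₂(1/4)]
  = 0.2500 + 0.5218 + 0.5000 + 0.5000
  = 1.7718 bits
H(S) = -[(1/2)·log₂(1/2) + (1/2)·log₂(1/2)]
  = 0.5000 + 0.5000
  = 1.0000 bits
H(T) = -[(5/16)·log₂(5/16) + (1/4)·log₂(1/4) + (7/16)·log₂(7/16)]
  = 0.5244 + 0.5000 + 0.5218
  = 1.5462 bits

H(S) + H(T) = 1.0000 + 1.5462 = 2.5462 bits
Difference: H(S) + H(T) - H(S,T) = 2.5462 - 1.7718 = 0.7744 bits = I(S;T)

The difference is the mutual information; it is positive here, so S and T are dependent (knowing one reduces uncertainty about the other by 0.7744 bits).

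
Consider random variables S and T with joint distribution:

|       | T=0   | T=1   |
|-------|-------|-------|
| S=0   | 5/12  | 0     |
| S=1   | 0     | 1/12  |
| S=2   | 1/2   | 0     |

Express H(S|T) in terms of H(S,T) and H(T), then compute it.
H(S|T) = H(S,T) - H(T)

Marginal P(T) (column sums):
  P(T=0) = 5/12 + 0 + 1/2 = 11/12
  P(T=1) = 0 + 1/12 + 0 = 1/12

H(S,T) = -[(5/12)·log₂(5/12) + (1/12)·log₂(1/12) + (1/2)·log₂(1/2)]
  = 0.5263 + 0.2987 + 0.5000
  = 1.3250 bits
H(T) = -[(11/12)·log₂(11/12) + (1/12)·log₂(1/12)]
  = 0.1151 + 0.2987
  = 0.4138 bits

H(S|T) = 1.3250 - 0.4138 = 0.9112 bits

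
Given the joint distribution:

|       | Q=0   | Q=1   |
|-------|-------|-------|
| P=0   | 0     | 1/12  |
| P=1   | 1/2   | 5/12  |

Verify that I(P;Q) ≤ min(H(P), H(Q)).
Marginal P(P) (row sums):
  P(P=0) = 0 + 1/12 = 1/12
  P(P=1) = 1/2 + 5/12 = 11/12
Marginal P(Q) (column sums):
  P(Q=0) = 0 + 1/2 = 1/2
  P(Q=1) = 1/12 + 5/12 = 1/2

H(P) = -[(1/12)·log₂(1/12) + (11/12)·log₂(11/12)]
  = 0.2987 + 0.1151
  = 0.4138 bits
H(Q) = -[(1/2)·log₂(1/2) + (1/2)·log₂(1/2)]
  = 0.5000 + 0.5000
  = 1.0000 bits
H(P,Q) = -[(1/12)·log₂(1/12) + (1/2)·log₂(1/2) + (5/12)·log₂(5/12)]
  = 0.2987 + 0.5000 + 0.5263
  = 1.3250 bits

I(P;Q) = H(P) + H(Q) - H(P,Q)
  = 0.4138 + 1.0000 - 1.3250
  = 0.0888 bits

min(H(P), H(Q)) = min(0.4138, 1.0000) = 0.4138 bits
Since 0.0888 ≤ 0.4138, the bound is satisfied ✓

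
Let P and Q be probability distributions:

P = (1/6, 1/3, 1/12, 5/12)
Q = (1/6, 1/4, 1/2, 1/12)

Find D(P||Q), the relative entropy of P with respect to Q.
D(P||Q) = Σ P(i) log₂(P(i)/Q(i))
  i=0: (1/6) × log₂((1/6)/(1/6)) = (1/6) × log₂(1) = 0.0000
  i=1: (1/3) × log₂((1/3)/(1/4)) = (1/3) × log₂(4/3) = 0.1383
  i=2: (1/12) × log₂((1/12)/(1/2)) = (1/12) × log₂(1/6) = -0.2154
  i=3: (5/12) × log₂((5/12)/(1/12)) = (5/12) × log₂(5) = 0.9675
D(P||Q) = 0.0000 + 0.1383 - 0.2154 + 0.9675
  = 0.8904 bits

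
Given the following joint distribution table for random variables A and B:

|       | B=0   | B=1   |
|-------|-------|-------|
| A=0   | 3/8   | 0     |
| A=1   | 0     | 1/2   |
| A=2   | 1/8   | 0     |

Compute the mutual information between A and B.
Marginal P(A) (row sums):
  P(A=0) = 3/8 + 0 = 3/8
  P(A=1) = 0 + 1/2 = 1/2
  P(A=2) = 1/8 + 0 = 1/8
Marginal P(B) (column sums):
  P(B=0) = 3/8 + 0 + 1/8 = 1/2
  P(B=1) = 0 + 1/2 + 0 = 1/2

H(A) = -[(3/8)·log₂(3/8) + (1/2)·log₂(1/2) + (1/8)·log₂(1/8)]
  = 0.5306 + 0.5000 + 0.3750
  = 1.4056 bits
H(B) = -[(1/2)·log₂(1/2) + (1/2)·log₂(1/2)]
  = 0.5000 + 0.5000
  = 1.0000 bits
H(A,B) = -[(3/8)·log₂(3/8) + (1/2)·log₂(1/2) + (1/8)·log₂(1/8)]
  = 0.5306 + 0.5000 + 0.3750
  = 1.4056 bits

I(A;B) = H(A) + H(B) - H(A,B)
  = 1.4056 + 1.0000 - 1.4056
  = 1.0000 bits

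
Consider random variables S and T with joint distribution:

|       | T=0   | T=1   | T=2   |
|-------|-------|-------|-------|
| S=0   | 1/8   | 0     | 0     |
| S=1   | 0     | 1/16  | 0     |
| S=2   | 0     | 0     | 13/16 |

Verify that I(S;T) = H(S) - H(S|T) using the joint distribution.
Left side, from I(S;T) = H(S) + H(T) - H(S,T):
Marginal P(S) (row sums):
  P(S=0) = 1/8 + 0 + 0 = 1/8
  P(S=1) = 0 + 1/16 + 0 = 1/16
  P(S=2) = 0 + 0 + 13/16 = 13/16
Marginal P(T) (column sums):
  P(T=0) = 1/8 + 0 + 0 = 1/8
  P(T=1) = 0 + 1/16 + 0 = 1/16
  P(T=2) = 0 + 0 + 13/16 = 13/16

H(S) = -[(1/8)·log₂(1/8) + (1/16)·log₂(1/16) + (13/16)·log₂(13/16)]
  = 0.3750 + 0.2500 + 0.2434
  = 0.8684 bits
H(T) = -[(1/8)·log₂(1/8) + (1/16)·log₂(1/16) + (13/16)·log₂(13/16)]
  = 0.3750 + 0.2500 + 0.2434
  = 0.8684 bits
H(S,T) = -[(1/8)·log₂(1/8) + (1/16)·log₂(1/16) + (13/16)·log₂(13/16)]
  = 0.3750 + 0.2500 + 0.2434
  = 0.8684 bits

I(S;T) = H(S) + H(T) - H(S,T)
  = 0.8684 + 0.8684 - 0.8684
  = 0.8684 bits

Right side, with H(S|T) computed directly from the conditional probabilities:
H(S|T) = -Σ P(S,T)·log₂ P(S|T), where P(S|T) = P(S,T) / P(T)
  (cells with P(S,T) = 0 contribute 0)
  (S=0,T=0): P(S|T) = (1/8)/(1/8) = 1;  -(1/8)·log₂(1) = 0.0000
  (S=1,T=1): P(S|T) = (1/16)/(1/16) = 1;  -(1/16)·log₂(1) = 0.0000
  (S=2,T=2): P(S|T) = (13/16)/(13/16) = 1;  -(13/16)·log₂(1) = 0.0000
H(S|T) = 0.0000 + 0.0000 + 0.0000
  = 0.0000 bits
H(S) - H(S|T) = 0.8684 - 0.0000 = 0.8684 bits

Both sides equal 0.8684 bits, so I(S;T) = H(S) - H(S|T) ✓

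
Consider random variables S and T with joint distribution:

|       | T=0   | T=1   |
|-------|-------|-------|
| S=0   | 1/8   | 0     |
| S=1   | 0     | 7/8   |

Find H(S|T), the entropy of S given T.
Marginal P(T) (column sums):
  P(T=0) = 1/8 + 0 = 1/8
  P(T=1) = 0 + 7/8 = 7/8

H(S|T) = -Σ P(S,T)·log₂ P(S|T), where P(S|T) = P(S,T) / P(T)
  (cells with P(S,T) = 0 contribute 0)
  (S=0,T=0): P(S|T) = (1/8)/(1/8) = 1;  -(1/8)·log₂(1) = 0.0000
  (S=1,T=1): P(S|T) = (7/8)/(7/8) = 1;  -(7/8)·log₂(1) = 0.0000
H(S|T) = 0.0000 + 0.0000
  = 0.0000 bits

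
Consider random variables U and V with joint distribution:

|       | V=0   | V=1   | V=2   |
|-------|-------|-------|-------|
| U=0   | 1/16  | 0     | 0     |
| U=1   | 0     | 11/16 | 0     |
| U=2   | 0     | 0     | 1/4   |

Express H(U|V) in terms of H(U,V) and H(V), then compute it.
H(U|V) = H(U,V) - H(V)

Marginal P(V) (column sums):
  P(V=0) = 1/16 + 0 + 0 = 1/16
  P(V=1) = 0 + 11/16 + 0 = 11/16
  P(V=2) = 0 + 0 + 1/4 = 1/4

H(U,V) = -[(1/16)·log₂(1/16) + (11/16)·log₂(11/16) + (1/4)·log₂(1/4)]
  = 0.2500 + 0.3716 + 0.5000
  = 1.1216 bits
H(V) = -[(1/16)·log₂(1/16) + (11/16)·log₂(11/16) + (1/4)·log₂(1/4)]
  = 0.2500 + 0.3716 + 0.5000
  = 1.1216 bits

H(U|V) = 1.1216 - 1.1216 = 0.0000 bits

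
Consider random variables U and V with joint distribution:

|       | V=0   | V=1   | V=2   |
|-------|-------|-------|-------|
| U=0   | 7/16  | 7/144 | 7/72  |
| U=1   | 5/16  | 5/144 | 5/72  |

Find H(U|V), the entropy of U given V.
Marginal P(V) (column sums):
  P(V=0) = 7/16 + 5/16 = 3/4
  P(V=1) = 7/144 + 5/144 = 1/12
  P(V=2) = 7/72 + 5/72 = 1/6

H(U|V) = -Σ P(U,V)·log₂ P(U|V), where P(U|V) = P(U,V) / P(V)
  (U=0,V=0): P(U|V) = (7/16)/(3/4) = 7/12;  -(7/16)·log₂(7/12) = 0.3402
  (U=0,V=1): P(U|V) = (7/144)/(1/12) = 7/12;  -(7/144)·log₂(7/12) = 0.0378
  (U=0,V=2): P(U|V) = (7/72)/(1/6) = 7/12;  -(7/72)·log₂(7/12) = 0.0756
  (U=1,V=0): P(U|V) = (5/16)/(3/4) = 5/12;  -(5/16)·log₂(5/12) = 0.3947
  (U=1,V=1): P(U|V) = (5/144)/(1/12) = 5/12;  -(5/144)·log₂(5/12) = 0.0439
  (U=1,V=2): P(U|V) = (5/72)/(1/6) = 5/12;  -(5/72)·log₂(5/12) = 0.0877
H(U|V) = 0.3402 + 0.0378 + 0.0756 + 0.3947 + 0.0439 + 0.0877
  = 0.9799 bits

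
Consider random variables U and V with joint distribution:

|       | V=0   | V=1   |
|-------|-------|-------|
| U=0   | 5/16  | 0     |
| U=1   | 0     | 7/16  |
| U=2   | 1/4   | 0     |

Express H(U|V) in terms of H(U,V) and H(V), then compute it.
H(U|V) = H(U,V) - H(V)

Marginal P(V) (column sums):
  P(V=0) = 5/16 + 0 + 1/4 = 9/16
  P(V=1) = 0 + 7/16 + 0 = 7/16

H(U,V) = -[(5/16)·log₂(5/16) + (7/16)·log₂(7/16) + (1/4)·log₂(1/4)]
  = 0.5244 + 0.5218 + 0.5000
  = 1.5462 bits
H(V) = -[(9/16)·log₂(9/16) + (7/16)·log₂(7/16)]
  = 0.4669 + 0.5218
  = 0.9887 bits

H(U|V) = 1.5462 - 0.9887 = 0.5575 bits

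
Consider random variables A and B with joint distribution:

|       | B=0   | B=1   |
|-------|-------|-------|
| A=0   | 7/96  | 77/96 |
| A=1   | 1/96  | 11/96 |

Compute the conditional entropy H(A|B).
Marginal P(B) (column sums):
  P(B=0) = 7/96 + 1/96 = 1/12
  P(B=1) = 77/96 + 11/96 = 11/12

H(A|B) = -Σ P(A,B)·log₂ P(A|B), where P(A|B) = P(A,B) / P(B)
  (A=0,B=0): P(A|B) = (7/96)/(1/12) = 7/8;  -(7/96)·log₂(7/8) = 0.0140
  (A=0,B=1): P(A|B) = (77/96)/(11/12) = 7/8;  -(77/96)·log₂(7/8) = 0.1545
  (A=1,B=0): P(A|B) = (1/96)/(1/12) = 1/8;  -(1/96)·log₂(1/8) = 0.0313
  (A=1,B=1): P(A|B) = (11/96)/(11/12) = 1/8;  -(11/96)·log₂(1/8) = 0.3438
H(A|B) = 0.0140 + 0.1545 + 0.0313 + 0.3438
  = 0.5436 bits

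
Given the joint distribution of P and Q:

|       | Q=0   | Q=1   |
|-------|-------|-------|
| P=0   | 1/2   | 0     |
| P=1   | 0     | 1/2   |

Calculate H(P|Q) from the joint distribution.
Marginal P(Q) (column sums):
  P(Q=0) = 1/2 + 0 = 1/2
  P(Q=1) = 0 + 1/2 = 1/2

H(P|Q) = -Σ P(P,Q)·log₂ P(P|Q), where P(P|Q) = P(P,Q) / P(Q)
  (cells with P(P,Q) = 0 contribute 0)
  (P=0,Q=0): P(P|Q) = (1/2)/(1/2) = 1;  -(1/2)·log₂(1) = 0.0000
  (P=1,Q=1): P(P|Q) = (1/2)/(1/2) = 1;  -(1/2)·log₂(1) = 0.0000
H(P|Q) = 0.0000 + 0.0000
  = 0.0000 bits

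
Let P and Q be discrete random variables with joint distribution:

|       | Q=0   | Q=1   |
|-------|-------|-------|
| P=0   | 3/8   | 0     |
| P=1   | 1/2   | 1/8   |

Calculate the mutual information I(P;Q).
Marginal P(P) (row sums):
  P(P=0) = 3/8 + 0 = 3/8
  P(P=1) = 1/2 + 1/8 = 5/8
Marginal P(Q) (column sums):
  P(Q=0) = 3/8 + 1/2 = 7/8
  P(Q=1) = 0 + 1/8 = 1/8

H(P) = -[(3/8)·log₂(3/8) + (5/8)·log₂(5/8)]
  = 0.5306 + 0.4238
  = 0.9544 bits
H(Q) = -[(7/8)·log₂(7/8) + (1/8)·log₂(1/8)]
  = 0.1686 + 0.3750
  = 0.5436 bits
H(P,Q) = -[(3/8)·log₂(3/8) + (1/2)·log₂(1/2) + (1/8)·log₂(1/8)]
  = 0.5306 + 0.5000 + 0.3750
  = 1.4056 bits

I(P;Q) = H(P) + H(Q) - H(P,Q)
  = 0.9544 + 0.5436 - 1.4056
  = 0.0924 bits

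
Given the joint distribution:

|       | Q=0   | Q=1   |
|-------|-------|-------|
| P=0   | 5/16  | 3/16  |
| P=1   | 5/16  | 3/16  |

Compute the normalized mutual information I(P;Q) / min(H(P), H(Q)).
Marginal P(P) (row sums):
  P(P=0) = 5/16 + 3/16 = 1/2
  P(P=1) = 5/16 + 3/16 = 1/2
Marginal P(Q) (column sums):
  P(Q=0) = 5/16 + 5/16 = 5/8
  P(Q=1) = 3/16 + 3/16 = 3/8

H(P) = -[(1/2)·log₂(1/2) + (1/2)·log₂(1/2)]
  = 0.5000 + 0.5000
  = 1.0000 bits
H(Q) = -[(5/8)·log₂(5/8) + (3/8)·log₂(3/8)]
  = 0.4238 + 0.5306
  = 0.9544 bits
H(P,Q) = -[(5/16)·log₂(5/16) + (3/16)·log₂(3/16) + (5/16)·log₂(5/16) + (3/16)·log₂(3/16)]
  = 0.5244 + 0.4528 + 0.5244 + 0.4528
  = 1.9544 bits

I(P;Q) = H(P) + H(Q) - H(P,Q)
  = 1.0000 + 0.9544 - 1.9544
  = 0.0000 bits

min(H(P), H(Q)) = min(1.0000, 0.9544) = 0.9544 bits
Normalized MI = 0.0000 / 0.9544 = 0.0000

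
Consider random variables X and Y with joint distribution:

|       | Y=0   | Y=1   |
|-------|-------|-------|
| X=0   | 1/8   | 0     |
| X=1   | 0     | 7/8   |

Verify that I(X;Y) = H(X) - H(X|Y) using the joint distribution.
Left side, from I(X;Y) = H(X) + H(Y) - H(X,Y):
Marginal P(X) (row sums):
  P(X=0) = 1/8 + 0 = 1/8
  P(X=1) = 0 + 7/8 = 7/8
Marginal P(Y) (column sums):
  P(Y=0) = 1/8 + 0 = 1/8
  P(Y=1) = 0 + 7/8 = 7/8

H(X) = -[(1/8)·log₂(1/8) + (7/8)·log₂(7/8)]
  = 0.3750 + 0.1686
  = 0.5436 bits
H(Y) = -[(1/8)·log₂(1/8) + (7/8)·log₂(7/8)]
  = 0.3750 + 0.1686
  = 0.5436 bits
H(X,Y) = -[(1/8)·log₂(1/8) + (7/8)·log₂(7/8)]
  = 0.3750 + 0.1686
  = 0.5436 bits

I(X;Y) = H(X) + H(Y) - H(X,Y)
  = 0.5436 + 0.5436 - 0.5436
  = 0.5436 bits

Right side, with H(X|Y) computed directly from the conditional probabilities:
H(X|Y) = -Σ P(X,Y)·log₂ P(X|Y), where P(X|Y) = P(X,Y) / P(Y)
  (cells with P(X,Y) = 0 contribute 0)
  (X=0,Y=0): P(X|Y) = (1/8)/(1/8) = 1;  -(1/8)·log₂(1) = 0.0000
  (X=1,Y=1): P(X|Y) = (7/8)/(7/8) = 1;  -(7/8)·log₂(1) = 0.0000
H(X|Y) = 0.0000 + 0.0000
  = 0.0000 bits
H(X) - H(X|Y) = 0.5436 - 0.0000 = 0.5436 bits

Both sides equal 0.5436 bits, so I(X;Y) = H(X) - H(X|Y) ✓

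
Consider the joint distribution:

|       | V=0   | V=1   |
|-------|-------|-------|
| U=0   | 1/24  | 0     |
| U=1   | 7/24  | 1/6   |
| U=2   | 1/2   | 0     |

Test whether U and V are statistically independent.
Marginal P(U) (row sums):
  P(U=0) = 1/24 + 0 = 1/24
  P(U=1) = 7/24 + 1/6 = 11/24
  P(U=2) = 1/2 + 0 = 1/2
Marginal P(V) (column sums):
  P(V=0) = 1/24 + 7/24 + 1/2 = 5/6
  P(V=1) = 0 + 1/6 + 0 = 1/6

U and V are independent iff P(U=i,V=j) = P(U=i)·P(V=j) for every cell.
  P(U=0)·P(V=0) = 1/24 × 5/6 = 5/144, but P(U=0,V=0) = 1/24 ✗

No, U and V are not independent. Quantitatively, I(U;V) > 0:

H(U) = -[(1/24)·log₂(1/24) + (11/24)·log₂(11/24) + (1/2)·log₂(1/2)]
  = 0.1910 + 0.5159 + 0.5000
  = 1.2069 bits
H(V) = -[(5/6)·log₂(5/6) + (1/6)·log₂(1/6)]
  = 0.2192 + 0.4308
  = 0.6500 bits
H(U,V) = -[(1/24)·log₂(1/24) + (7/24)·log₂(7/24) + (1/6)·log₂(1/6) + (1/2)·log₂(1/2)]
  = 0.1910 + 0.5185 + 0.4308 + 0.5000
  = 1.6403 bits
I(U;V) = H(U) + H(V) - H(U,V) = 1.2069 + 0.6500 - 1.6403 = 0.2166 bits > 0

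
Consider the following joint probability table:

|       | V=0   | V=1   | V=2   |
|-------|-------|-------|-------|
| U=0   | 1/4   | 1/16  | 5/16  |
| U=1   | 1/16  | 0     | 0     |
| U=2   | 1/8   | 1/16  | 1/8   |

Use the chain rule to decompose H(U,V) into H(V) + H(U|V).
By the chain rule: H(U,V) = H(V) + H(U|V)

Marginal P(V) (column sums):
  P(V=0) = 1/4 + 1/16 + 1/8 = 7/16
  P(V=1) = 1/16 + 0 + 1/16 = 1/8
  P(V=2) = 5/16 + 0 + 1/8 = 7/16
H(V) = -[(7/16)·log₂(7/16) + (1/8)·log₂(1/8) + (7/16)·log₂(7/16)]
  = 0.5218 + 0.3750 + 0.5218
  = 1.4186 bits
H(U|V) = -Σ P(U,V)·log₂ P(U|V), where P(U|V) = P(U,V) / P(V)
  (cells with P(U,V) = 0 contribute 0)
  (U=0,V=0): P(U|V) = (1/4)/(7/16) = 4/7;  -(1/4)·log₂(4/7) = 0.2018
  (U=0,V=1): P(U|V) = (1/16)/(1/8) = 1/2;  -(1/16)·log₂(1/2) = 0.0625
  (U=0,V=2): P(U|V) = (5/16)/(7/16) = 5/7;  -(5/16)·log₂(5/7) = 0.1517
  (U=1,V=0): P(U|V) = (1/16)/(7/16) = 1/7;  -(1/16)·log₂(1/7) = 0.1755
  (U=2,V=0): P(U|V) = (1/8)/(7/16) = 2/7;  -(1/8)·log₂(2/7) = 0.2259
  (U=2,V=1): P(U|V) = (1/16)/(1/8) = 1/2;  -(1/16)·log₂(1/2) = 0.0625
  (U=2,V=2): P(U|V) = (1/8)/(7/16) = 2/7;  -(1/8)·log₂(2/7) = 0.2259
H(U|V) = 0.2018 + 0.0625 + 0.1517 + 0.1755 + 0.2259 + 0.0625 + 0.2259
  = 1.1058 bits

H(U,V) = H(V) + H(U|V) = 1.4186 + 1.1058 = 2.5244 bits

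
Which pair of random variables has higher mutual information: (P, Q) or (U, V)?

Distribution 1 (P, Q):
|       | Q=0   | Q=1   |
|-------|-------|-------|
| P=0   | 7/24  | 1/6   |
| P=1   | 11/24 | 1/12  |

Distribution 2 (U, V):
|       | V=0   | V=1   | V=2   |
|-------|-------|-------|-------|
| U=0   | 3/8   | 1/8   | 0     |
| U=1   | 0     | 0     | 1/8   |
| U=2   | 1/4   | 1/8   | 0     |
Distribution 1 (P, Q):
Marginal P(P) (row sums):
  P(P=0) = 7/24 + 1/6 = 11/24
  P(P=1) = 11/24 + 1/12 = 13/24
Marginal P(Q) (column sums):
  P(Q=0) = 7/24 + 11/24 = 3/4
  P(Q=1) = 1/6 + 1/12 = 1/4

H(P) = -[(11/24)·log₂(11/24) + (13/24)·log₂(13/24)]
  = 0.5159 + 0.4791
  = 0.9950 bits
H(Q) = -[(3/4)·log₂(3/4) + (1/4)·log₂(1/4)]
  = 0.3113 + 0.5000
  = 0.8113 bits
H(P,Q) = -[(7/24)·log₂(7/24) + (1/6)·log₂(1/6) + (11/24)·log₂(11/24) + (1/12)·log₂(1/12)]
  = 0.5185 + 0.4308 + 0.5159 + 0.2987
  = 1.7639 bits

I(P;Q) = H(P) + H(Q) - H(P,Q)
  = 0.9950 + 0.8113 - 1.7639
  = 0.0424 bits

Distribution 2 (U, V):
Marginal P(U) (row sums):
  P(U=0) = 3/8 + 1/8 + 0 = 1/2
  P(U=1) = 0 + 0 + 1/8 = 1/8
  P(U=2) = 1/4 + 1/8 + 0 = 3/8
Marginal P(V) (column sums):
  P(V=0) = 3/8 + 0 + 1/4 = 5/8
  P(V=1) = 1/8 + 0 + 1/8 = 1/4
  P(V=2) = 0 + 1/8 + 0 = 1/8

H(U) = -[(1/2)·log₂(1/2) + (1/8)·log₂(1/8) + (3/8)·log₂(3/8)]
  = 0.5000 + 0.3750 + 0.5306
  = 1.4056 bits
H(V) = -[(5/8)·log₂(5/8) + (1/4)·log₂(1/4) + (1/8)·log₂(1/8)]
  = 0.4238 + 0.5000 + 0.3750
  = 1.2988 bits
H(U,V) = -[(3/8)·log₂(3/8) + (1/8)·log₂(1/8) + (1/8)·log₂(1/8) + (1/4)·log₂(1/4) + (1/8)·log₂(1/8)]
  = 0.5306 + 0.3750 + 0.3750 + 0.5000 + 0.3750
  = 2.1556 bits

I(U;V) = H(U) + H(V) - H(U,V)
  = 1.4056 + 1.2988 - 2.1556
  = 0.5488 bits

I(U;V) = 0.5488 bits > I(P;Q) = 0.0424 bits, so (U, V) has the higher mutual information (stronger dependence).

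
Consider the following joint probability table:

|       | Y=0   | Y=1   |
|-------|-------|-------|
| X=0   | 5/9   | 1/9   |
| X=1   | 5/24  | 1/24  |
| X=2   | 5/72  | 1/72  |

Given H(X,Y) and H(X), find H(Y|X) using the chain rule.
From the chain rule: H(X,Y) = H(X) + H(Y|X)
Therefore: H(Y|X) = H(X,Y) - H(X)

H(X,Y) = -[(5/9)·log₂(5/9) + (1/9)·log₂(1/9) + (5/24)·log₂(5/24) + (1/24)·log₂(1/24) + (5/72)·log₂(5/72) + (1/72)·log₂(1/72)]
  = 0.4711 + 0.3522 + 0.4715 + 0.1910 + 0.2672 + 0.0857
  = 1.8387 bits
Marginal P(X) (row sums):
  P(X=0) = 5/9 + 1/9 = 2/3
  P(X=1) = 5/24 + 1/24 = 1/4
  P(X=2) = 5/72 + 1/72 = 1/12
H(X) = -[(2/3)·log₂(2/3) + (1/4)·log₂(1/4) + (1/12)·log₂(1/12)]
  = 0.3900 + 0.5000 + 0.2987
  = 1.1887 bits

H(Y|X) = 1.8387 - 1.1887 = 0.6500 bits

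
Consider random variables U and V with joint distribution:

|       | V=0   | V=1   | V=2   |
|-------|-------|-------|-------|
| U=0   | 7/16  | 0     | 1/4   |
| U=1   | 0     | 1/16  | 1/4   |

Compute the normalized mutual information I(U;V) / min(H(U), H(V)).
Marginal P(U) (row sums):
  P(U=0) = 7/16 + 0 + 1/4 = 11/16
  P(U=1) = 0 + 1/16 + 1/4 = 5/16
Marginal P(V) (column sums):
  P(V=0) = 7/16 + 0 = 7/16
  P(V=1) = 0 + 1/16 = 1/16
  P(V=2) = 1/4 + 1/4 = 1/2

H(U) = -[(11/16)·log₂(11/16) + (5/16)·log₂(5/16)]
  = 0.3716 + 0.5244
  = 0.8960 bits
H(V) = -[(7/16)·log₂(7/16) + (1/16)·log₂(1/16) + (1/2)·log₂(1/2)]
  = 0.5218 + 0.2500 + 0.5000
  = 1.2718 bits
H(U,V) = -[(7/16)·log₂(7/16) + (1/4)·log₂(1/4) + (1/16)·log₂(1/16) + (1/4)·log₂(1/4)]
  = 0.5218 + 0.5000 + 0.2500 + 0.5000
  = 1.7718 bits

I(U;V) = H(U) + H(V) - H(U,V)
  = 0.8960 + 1.2718 - 1.7718
  = 0.3960 bits

min(H(U), H(V)) = min(0.8960, 1.2718) = 0.8960 bits
Normalized MI = 0.3960 / 0.8960 = 0.4420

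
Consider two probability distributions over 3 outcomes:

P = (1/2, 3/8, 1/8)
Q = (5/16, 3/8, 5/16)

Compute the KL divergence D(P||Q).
D(P||Q) = Σ P(i) log₂(P(i)/Q(i))
  i=0: (1/2) × log₂((1/2)/(5/16)) = (1/2) × log₂(8/5) = 0.3390
  i=1: (3/8) × log₂((3/8)/(3/8)) = (3/8) × log₂(1) = 0.0000
  i=2: (1/8) × log₂((1/8)/(5/16)) = (1/8) × log₂(2/5) = -0.1652
D(P||Q) = 0.3390 + 0.0000 - 0.1652
  = 0.1738 bits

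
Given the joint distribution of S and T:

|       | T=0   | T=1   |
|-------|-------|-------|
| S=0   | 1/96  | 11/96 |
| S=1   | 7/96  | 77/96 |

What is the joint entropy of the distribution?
H(S,T) = -Σ P(S,T) log₂ P(S,T), summed over the non-zero cells:
H(S,T) = -[(1/96)·log₂(1/96) + (11/96)·log₂(11/96) + (7/96)·log₂(7/96) + (77/96)·log₂(77/96)]
  = 0.0686 + 0.3581 + 0.2755 + 0.2552
  = 0.9574 bits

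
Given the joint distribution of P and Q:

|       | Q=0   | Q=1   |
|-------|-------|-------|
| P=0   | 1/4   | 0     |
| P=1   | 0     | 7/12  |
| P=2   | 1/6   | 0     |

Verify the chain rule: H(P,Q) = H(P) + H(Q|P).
Left side:
H(P,Q) = -[(1/4)·log₂(1/4) + (7/12)·log₂(7/12) + (1/6)·log₂(1/6)]
  = 0.5000 + 0.4536 + 0.4308
  = 1.3844 bits

Right side:
Marginal P(P) (row sums):
  P(P=0) = 1/4 + 0 = 1/4
  P(P=1) = 0 + 7/12 = 7/12
  P(P=2) = 1/6 + 0 = 1/6
H(P) = -[(1/4)·log₂(1/4) + (7/12)·log₂(7/12) + (1/6)·log₂(1/6)]
  = 0.5000 + 0.4536 + 0.4308
  = 1.3844 bits
H(Q|P) = -Σ P(P,Q)·log₂ P(Q|P), where P(Q|P) = P(P,Q) / P(P)
  (cells with P(P,Q) = 0 contribute 0)
  (P=0,Q=0): P(Q|P) = (1/4)/(1/4) = 1;  -(1/4)·log₂(1) = 0.0000
  (P=1,Q=1): P(Q|P) = (7/12)/(7/12) = 1;  -(7/12)·log₂(1) = 0.0000
  (P=2,Q=0): P(Q|P) = (1/6)/(1/6) = 1;  -(1/6)·log₂(1) = 0.0000
H(Q|P) = 0.0000 + 0.0000 + 0.0000
  = 0.0000 bits
H(P) + H(Q|P) = 1.3844 + 0.0000 = 1.3844 bits

Both sides equal 1.3844 bits, so the chain rule holds ✓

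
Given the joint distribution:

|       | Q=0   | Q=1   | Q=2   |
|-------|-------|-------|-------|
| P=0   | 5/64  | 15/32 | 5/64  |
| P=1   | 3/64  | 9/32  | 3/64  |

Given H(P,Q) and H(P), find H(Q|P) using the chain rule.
From the chain rule: H(P,Q) = H(P) + H(Q|P)
Therefore: H(Q|P) = H(P,Q) - H(P)

H(P,Q) = -[(5/64)·log₂(5/64) + (15/32)·log₂(15/32) + (5/64)·log₂(5/64) + (3/64)·log₂(3/64) + (9/32)·log₂(9/32) + (3/64)·log₂(3/64)]
  = 0.2873 + 0.5124 + 0.2873 + 0.2070 + 0.5147 + 0.2070
  = 2.0157 bits
Marginal P(P) (row sums):
  P(P=0) = 5/64 + 15/32 + 5/64 = 5/8
  P(P=1) = 3/64 + 9/32 + 3/64 = 3/8
H(P) = -[(5/8)·log₂(5/8) + (3/8)·log₂(3/8)]
  = 0.4238 + 0.5306
  = 0.9544 bits

H(Q|P) = 2.0157 - 0.9544 = 1.0613 bits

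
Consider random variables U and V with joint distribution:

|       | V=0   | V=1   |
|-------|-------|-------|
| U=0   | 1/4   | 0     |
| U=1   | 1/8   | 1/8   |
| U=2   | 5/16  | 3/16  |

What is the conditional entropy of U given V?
Marginal P(V) (column sums):
  P(V=0) = 1/4 + 1/8 + 5/16 = 11/16
  P(V=1) = 0 + 1/8 + 3/16 = 5/16

H(U|V) = -Σ P(U,V)·log₂ P(U|V), where P(U|V) = P(U,V) / P(V)
  (cells with P(U,V) = 0 contribute 0)
  (U=0,V=0): P(U|V) = (1/4)/(11/16) = 4/11;  -(1/4)·log₂(4/11) = 0.3649
  (U=1,V=0): P(U|V) = (1/8)/(11/16) = 2/11;  -(1/8)·log₂(2/11) = 0.3074
  (U=1,V=1): P(U|V) = (1/8)/(5/16) = 2/5;  -(1/8)·log₂(2/5) = 0.1652
  (U=2,V=0): P(U|V) = (5/16)/(11/16) = 5/11;  -(5/16)·log₂(5/11) = 0.3555
  (U=2,V=1): P(U|V) = (3/16)/(5/16) = 3/5;  -(3/16)·log₂(3/5) = 0.1382
H(U|V) = 0.3649 + 0.3074 + 0.1652 + 0.3555 + 0.1382
  = 1.3312 bits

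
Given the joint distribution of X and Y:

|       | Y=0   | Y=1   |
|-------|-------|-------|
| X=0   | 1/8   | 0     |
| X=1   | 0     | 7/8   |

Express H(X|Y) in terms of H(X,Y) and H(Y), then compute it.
H(X|Y) = H(X,Y) - H(Y)

Marginal P(Y) (column sums):
  P(Y=0) = 1/8 + 0 = 1/8
  P(Y=1) = 0 + 7/8 = 7/8

H(X,Y) = -[(1/8)·log₂(1/8) + (7/8)·log₂(7/8)]
  = 0.3750 + 0.1686
  = 0.5436 bits
H(Y) = -[(1/8)·log₂(1/8) + (7/8)·log₂(7/8)]
  = 0.3750 + 0.1686
  = 0.5436 bits

H(X|Y) = 0.5436 - 0.5436 = 0.0000 bits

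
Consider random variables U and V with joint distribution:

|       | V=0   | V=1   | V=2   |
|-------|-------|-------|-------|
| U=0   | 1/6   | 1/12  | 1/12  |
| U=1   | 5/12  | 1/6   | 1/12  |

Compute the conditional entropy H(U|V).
Marginal P(V) (column sums):
  P(V=0) = 1/6 + 5/12 = 7/12
  P(V=1) = 1/12 + 1/6 = 1/4
  P(V=2) = 1/12 + 1/12 = 1/6

H(U|V) = -Σ P(U,V)·log₂ P(U|V), where P(U|V) = P(U,V) / P(V)
  (U=0,V=0): P(U|V) = (1/6)/(7/12) = 2/7;  -(1/6)·log₂(2/7) = 0.3012
  (U=0,V=1): P(U|V) = (1/12)/(1/4) = 1/3;  -(1/12)·log₂(1/3) = 0.1321
  (U=0,V=2): P(U|V) = (1/12)/(1/6) = 1/2;  -(1/12)·log₂(1/2) = 0.0833
  (U=1,V=0): P(U|V) = (5/12)/(7/12) = 5/7;  -(5/12)·log₂(5/7) = 0.2023
  (U=1,V=1): P(U|V) = (1/6)/(1/4) = 2/3;  -(1/6)·log₂(2/3) = 0.0975
  (U=1,V=2): P(U|V) = (1/12)/(1/6) = 1/2;  -(1/12)·log₂(1/2) = 0.0833
H(U|V) = 0.3012 + 0.1321 + 0.0833 + 0.2023 + 0.0975 + 0.0833
  = 0.8997 bits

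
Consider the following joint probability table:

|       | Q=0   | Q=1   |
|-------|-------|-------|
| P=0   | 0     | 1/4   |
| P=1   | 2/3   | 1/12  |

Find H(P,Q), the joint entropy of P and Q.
H(P,Q) = -Σ P(P,Q) log₂ P(P,Q), summed over the non-zero cells:
H(P,Q) = -[(1/4)·log₂(1/4) + (2/3)·log₂(2/3) + (1/12)·log₂(1/12)]
  = 0.5000 + 0.3900 + 0.2987
  = 1.1887 bits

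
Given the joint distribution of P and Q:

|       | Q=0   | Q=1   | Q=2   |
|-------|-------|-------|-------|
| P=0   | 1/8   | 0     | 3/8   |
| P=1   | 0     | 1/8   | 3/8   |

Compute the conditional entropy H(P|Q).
Marginal P(Q) (column sums):
  P(Q=0) = 1/8 + 0 = 1/8
  P(Q=1) = 0 + 1/8 = 1/8
  P(Q=2) = 3/8 + 3/8 = 3/4

H(P|Q) = -Σ P(P,Q)·log₂ P(P|Q), where P(P|Q) = P(P,Q) / P(Q)
  (cells with P(P,Q) = 0 contribute 0)
  (P=0,Q=0): P(P|Q) = (1/8)/(1/8) = 1;  -(1/8)·log₂(1) = 0.0000
  (P=0,Q=2): P(P|Q) = (3/8)/(3/4) = 1/2;  -(3/8)·log₂(1/2) = 0.3750
  (P=1,Q=1): P(P|Q) = (1/8)/(1/8) = 1;  -(1/8)·log₂(1) = 0.0000
  (P=1,Q=2): P(P|Q) = (3/8)/(3/4) = 1/2;  -(3/8)·log₂(1/2) = 0.3750
H(P|Q) = 0.0000 + 0.3750 + 0.0000 + 0.3750
  = 0.7500 bits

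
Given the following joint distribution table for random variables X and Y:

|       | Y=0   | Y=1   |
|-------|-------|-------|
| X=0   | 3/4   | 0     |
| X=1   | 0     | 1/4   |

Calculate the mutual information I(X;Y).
Marginal P(X) (row sums):
  P(X=0) = 3/4 + 0 = 3/4
  P(X=1) = 0 + 1/4 = 1/4
Marginal P(Y) (column sums):
  P(Y=0) = 3/4 + 0 = 3/4
  P(Y=1) = 0 + 1/4 = 1/4

H(X) = -[(3/4)·log₂(3/4) + (1/4)·log₂(1/4)]
  = 0.3113 + 0.5000
  = 0.8113 bits
H(Y) = -[(3/4)·log₂(3/4) + (1/4)·log₂(1/4)]
  = 0.3113 + 0.5000
  = 0.8113 bits
H(X,Y) = -[(3/4)·log₂(3/4) + (1/4)·log₂(1/4)]
  = 0.3113 + 0.5000
  = 0.8113 bits

I(X;Y) = H(X) + H(Y) - H(X,Y)
  = 0.8113 + 0.8113 - 0.8113
  = 0.8113 bits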